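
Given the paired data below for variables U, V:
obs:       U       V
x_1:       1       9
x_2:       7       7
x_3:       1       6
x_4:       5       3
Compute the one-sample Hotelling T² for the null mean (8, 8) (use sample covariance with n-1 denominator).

Step 1 — sample mean vector:
  mean(U) = (1 + 7 + 1 + 5) / 4 = 14/4 = 3.5
  mean(V) = (9 + 7 + 6 + 3) / 4 = 25/4 = 6.25
  x̄ = (3.5, 6.25),  deviation x̄ - mu_0 = (3.5, 6.25) - (8, 8) = (-4.5, -1.75).

Step 2 — sample covariance matrix, S[i,j] = (1/(n-1)) · Σ_k (x_{k,i} - mean_i) · (x_{k,j} - mean_j), divisor n-1 = 3:
  S[U,U] = ((-2.5)·(-2.5) + (3.5)·(3.5) + (-2.5)·(-2.5) + (1.5)·(1.5)) / 3 = 27/3 = 9
  S[U,V] = ((-2.5)·(2.75) + (3.5)·(0.75) + (-2.5)·(-0.25) + (1.5)·(-3.25)) / 3 = -8.5/3 = -2.8333
  S[V,V] = ((2.75)·(2.75) + (0.75)·(0.75) + (-0.25)·(-0.25) + (-3.25)·(-3.25)) / 3 = 18.75/3 = 6.25
  S = [[9, -2.8333],
 [-2.8333, 6.25]].

Step 3 — invert S. det(S) = 9·6.25 - (-2.8333)² = 48.2222.
  S^{-1} = (1/det) · [[d, -b], [-b, a]] = [[0.1296, 0.0588],
 [0.0588, 0.1866]].

Step 4 — quadratic form (x̄ - mu_0)^T · S^{-1} · (x̄ - mu_0):
  S^{-1} · (x̄ - mu_0) = (-0.6861, -0.591),
  (x̄ - mu_0)^T · [...] = (-4.5)·(-0.6861) + (-1.75)·(-0.591) = 4.1215.

Step 5 — scale by n: T² = 4 · 4.1215 = 16.4862.

T² ≈ 16.4862


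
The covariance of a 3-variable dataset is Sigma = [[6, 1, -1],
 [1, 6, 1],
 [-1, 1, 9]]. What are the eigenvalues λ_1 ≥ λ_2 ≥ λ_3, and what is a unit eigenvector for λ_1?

Step 1 — characteristic polynomial p(λ) = det(λI - Sigma) = λ³ - tr·λ² + c_1·λ - det, where tr = trace, c_1 = sum of the principal 2×2 minors, det = det(Sigma):
  tr = 6 + 6 + 9 = 21,
  c_1 = (6·6 - (1)²) + (6·9 - (-1)²) + (6·9 - (1)²) = 35 + 53 + 53 = 141,
  det = 6·(6·9 - (1)²) - (1)·((1)·9 - (1)·(-1)) + (-1)·((1)·(1) - 6·(-1)) = 6·(53) - (1)·(10) + (-1)·(7) = 301.
  So p(λ) = λ³ - 21λ² + 141λ - 301.
Step 2 — look for an integer root (rational root theorem: any rational root is an integer divisor of 301). Testing λ = 7:
  p(7) = 343 - 1029 + 987 - 301 = 0  ✓
  Dividing out (λ - 7): p(λ) = (λ - 7)(λ² - 14λ + 43).
Step 3 — remaining eigenvalues from the quadratic λ² - 14λ + 43 = 0:
  Δ = 14² - 4·43 = 196 - 172 = 24,  λ = (14 ± √24)/2 = (14 ± 4.899)/2 ≈ 9.4495 or 4.5505.
  Sorted: λ_1 = 9.4495,  λ_2 = 7,  λ_3 = 4.5505  (check: sum = 21 = tr ✓).

Step 4 — unit eigenvector for λ_1 ≈ 9.4495: v spans the null space of (Sigma - λ_1 I), whose rows are
  r_1 = (-3.4495, 1, -1),  r_2 = (1, -3.4495, 1),  r_3 = (-1, 1, -0.4495).
  v is orthogonal to every row, so take v ∝ r_1 × r_2 = ((1)·(1) - (-1)·(-3.4495), (-1)·(1) - (-3.4495)·(1), (-3.4495)·(-3.4495) - (1)·(1)) ≈ (-2.4495, 2.4495, 10.899).
  Rescale (multiply by -1 so the first nonzero entry is positive): u = (2.4495, -2.4495, -10.899).
  ||u|| = √((2.4495)² + (-2.4495)² + (-10.899)²) = √(130.7878) ≈ 11.4362,  v_1 = u/||u|| ≈ (0.2142, -0.2142, -0.953) (||v_1|| = 1).

λ_1 = 9.4495,  λ_2 = 7,  λ_3 = 4.5505;  v_1 ≈ (0.2142, -0.2142, -0.953)


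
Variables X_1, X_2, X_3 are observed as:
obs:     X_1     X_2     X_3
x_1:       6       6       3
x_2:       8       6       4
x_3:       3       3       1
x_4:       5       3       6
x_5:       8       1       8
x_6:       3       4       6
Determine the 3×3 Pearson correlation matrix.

Step 1 — column means:
  mean(X_1) = (6 + 8 + 3 + 5 + 8 + 3) / 6 = 33/6 = 5.5
  mean(X_2) = (6 + 6 + 3 + 3 + 1 + 4) / 6 = 23/6 = 3.8333
  mean(X_3) = (3 + 4 + 1 + 6 + 8 + 6) / 6 = 28/6 = 4.6667

Step 2 — sample variances and covariances s[i,j] = (1/(n-1)) · Σ_k (x_{k,i} - mean_i) · (x_{k,j} - mean_j), with n-1 = 5:
  s[X_1,X_1] = ((0.5)·(0.5) + (2.5)·(2.5) + (-2.5)·(-2.5) + (-0.5)·(-0.5) + (2.5)·(2.5) + (-2.5)·(-2.5)) / 5 = 25.5/5 = 5.1
  s[X_1,X_2] = ((0.5)·(2.1667) + (2.5)·(2.1667) + (-2.5)·(-0.8333) + (-0.5)·(-0.8333) + (2.5)·(-2.8333) + (-2.5)·(0.1667)) / 5 = 1.5/5 = 0.3
  s[X_1,X_3] = ((0.5)·(-1.6667) + (2.5)·(-0.6667) + (-2.5)·(-3.6667) + (-0.5)·(1.3333) + (2.5)·(3.3333) + (-2.5)·(1.3333)) / 5 = 11/5 = 2.2
  s[X_2,X_2] = ((2.1667)·(2.1667) + (2.1667)·(2.1667) + (-0.8333)·(-0.8333) + (-0.8333)·(-0.8333) + (-2.8333)·(-2.8333) + (0.1667)·(0.1667)) / 5 = 18.8333/5 = 3.7667
  s[X_2,X_3] = ((2.1667)·(-1.6667) + (2.1667)·(-0.6667) + (-0.8333)·(-3.6667) + (-0.8333)·(1.3333) + (-2.8333)·(3.3333) + (0.1667)·(1.3333)) / 5 = -12.3333/5 = -2.4667
  s[X_3,X_3] = ((-1.6667)·(-1.6667) + (-0.6667)·(-0.6667) + (-3.6667)·(-3.6667) + (1.3333)·(1.3333) + (3.3333)·(3.3333) + (1.3333)·(1.3333)) / 5 = 31.3333/5 = 6.2667
  Sample standard deviations s_i = √(s[i,i]):
  s(X_1) = √(5.1) = 2.2583
  s(X_2) = √(3.7667) = 1.9408
  s(X_3) = √(6.2667) = 2.5033

Step 3 — r_{ij} = s_{ij} / (s_i · s_j):
  r[X_1,X_1] = 1 (diagonal).
  r[X_1,X_2] = 0.3 / (2.2583 · 1.9408) = 0.3 / 4.3829 = 0.0684
  r[X_1,X_3] = 2.2 / (2.2583 · 2.5033) = 2.2 / 5.6533 = 0.3892
  r[X_2,X_2] = 1 (diagonal).
  r[X_2,X_3] = -2.4667 / (1.9408 · 2.5033) = -2.4667 / 4.8584 = -0.5077
  r[X_3,X_3] = 1 (diagonal).

R is symmetric with unit diagonal. Assembling:

R = [[1, 0.0684, 0.3892],
 [0.0684, 1, -0.5077],
 [0.3892, -0.5077, 1]]


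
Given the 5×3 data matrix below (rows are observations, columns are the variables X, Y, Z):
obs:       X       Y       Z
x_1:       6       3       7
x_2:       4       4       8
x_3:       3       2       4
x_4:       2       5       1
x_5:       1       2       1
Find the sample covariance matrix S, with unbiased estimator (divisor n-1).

Step 1 — column means:
  mean(X) = (6 + 4 + 3 + 2 + 1) / 5 = 16/5 = 3.2
  mean(Y) = (3 + 4 + 2 + 5 + 2) / 5 = 16/5 = 3.2
  mean(Z) = (7 + 8 + 4 + 1 + 1) / 5 = 21/5 = 4.2

Step 2 — sample covariance S[i,j] = (1/(n-1)) · Σ_k (x_{k,i} - mean_i) · (x_{k,j} - mean_j), with n-1 = 4.
  S[X,X] = ((2.8)·(2.8) + (0.8)·(0.8) + (-0.2)·(-0.2) + (-1.2)·(-1.2) + (-2.2)·(-2.2)) / 4 = 14.8/4 = 3.7
  S[X,Y] = ((2.8)·(-0.2) + (0.8)·(0.8) + (-0.2)·(-1.2) + (-1.2)·(1.8) + (-2.2)·(-1.2)) / 4 = 0.8/4 = 0.2
  S[X,Z] = ((2.8)·(2.8) + (0.8)·(3.8) + (-0.2)·(-0.2) + (-1.2)·(-3.2) + (-2.2)·(-3.2)) / 4 = 21.8/4 = 5.45
  S[Y,Y] = ((-0.2)·(-0.2) + (0.8)·(0.8) + (-1.2)·(-1.2) + (1.8)·(1.8) + (-1.2)·(-1.2)) / 4 = 6.8/4 = 1.7
  S[Y,Z] = ((-0.2)·(2.8) + (0.8)·(3.8) + (-1.2)·(-0.2) + (1.8)·(-3.2) + (-1.2)·(-3.2)) / 4 = 0.8/4 = 0.2
  S[Z,Z] = ((2.8)·(2.8) + (3.8)·(3.8) + (-0.2)·(-0.2) + (-3.2)·(-3.2) + (-3.2)·(-3.2)) / 4 = 42.8/4 = 10.7

S is symmetric (S[j,i] = S[i,j]). Assembling:

S = [[3.7, 0.2, 5.45],
 [0.2, 1.7, 0.2],
 [5.45, 0.2, 10.7]]


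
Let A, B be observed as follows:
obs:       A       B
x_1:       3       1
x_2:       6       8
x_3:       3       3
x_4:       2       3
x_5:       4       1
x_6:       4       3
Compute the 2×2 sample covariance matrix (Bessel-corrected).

Step 1 — column means:
  mean(A) = (3 + 6 + 3 + 2 + 4 + 4) / 6 = 22/6 = 3.6667
  mean(B) = (1 + 8 + 3 + 3 + 1 + 3) / 6 = 19/6 = 3.1667

Step 2 — sample covariance S[i,j] = (1/(n-1)) · Σ_k (x_{k,i} - mean_i) · (x_{k,j} - mean_j), with n-1 = 5.
  S[A,A] = ((-0.6667)·(-0.6667) + (2.3333)·(2.3333) + (-0.6667)·(-0.6667) + (-1.6667)·(-1.6667) + (0.3333)·(0.3333) + (0.3333)·(0.3333)) / 5 = 9.3333/5 = 1.8667
  S[A,B] = ((-0.6667)·(-2.1667) + (2.3333)·(4.8333) + (-0.6667)·(-0.1667) + (-1.6667)·(-0.1667) + (0.3333)·(-2.1667) + (0.3333)·(-0.1667)) / 5 = 12.3333/5 = 2.4667
  S[B,B] = ((-2.1667)·(-2.1667) + (4.8333)·(4.8333) + (-0.1667)·(-0.1667) + (-0.1667)·(-0.1667) + (-2.1667)·(-2.1667) + (-0.1667)·(-0.1667)) / 5 = 32.8333/5 = 6.5667

S is symmetric (S[j,i] = S[i,j]). Assembling:

S = [[1.8667, 2.4667],
 [2.4667, 6.5667]]


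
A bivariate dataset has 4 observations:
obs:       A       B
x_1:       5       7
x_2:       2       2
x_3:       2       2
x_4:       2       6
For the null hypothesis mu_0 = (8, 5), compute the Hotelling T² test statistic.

Step 1 — sample mean vector:
  mean(A) = (5 + 2 + 2 + 2) / 4 = 11/4 = 2.75
  mean(B) = (7 + 2 + 2 + 6) / 4 = 17/4 = 4.25
  x̄ = (2.75, 4.25),  deviation x̄ - mu_0 = (2.75, 4.25) - (8, 5) = (-5.25, -0.75).

Step 2 — sample covariance matrix, S[i,j] = (1/(n-1)) · Σ_k (x_{k,i} - mean_i) · (x_{k,j} - mean_j), divisor n-1 = 3:
  S[A,A] = ((2.25)·(2.25) + (-0.75)·(-0.75) + (-0.75)·(-0.75) + (-0.75)·(-0.75)) / 3 = 6.75/3 = 2.25
  S[A,B] = ((2.25)·(2.75) + (-0.75)·(-2.25) + (-0.75)·(-2.25) + (-0.75)·(1.75)) / 3 = 8.25/3 = 2.75
  S[B,B] = ((2.75)·(2.75) + (-2.25)·(-2.25) + (-2.25)·(-2.25) + (1.75)·(1.75)) / 3 = 20.75/3 = 6.9167
  S = [[2.25, 2.75],
 [2.75, 6.9167]].

Step 3 — invert S. det(S) = 2.25·6.9167 - (2.75)² = 8.
  S^{-1} = (1/det) · [[d, -b], [-b, a]] = [[0.8646, -0.3437],
 [-0.3438, 0.2812]].

Step 4 — quadratic form (x̄ - mu_0)^T · S^{-1} · (x̄ - mu_0):
  S^{-1} · (x̄ - mu_0) = (-4.2812, 1.5938),
  (x̄ - mu_0)^T · [...] = (-5.25)·(-4.2812) + (-0.75)·(1.5938) = 21.2812.

Step 5 — scale by n: T² = 4 · 21.2812 = 85.125.

T² ≈ 85.125


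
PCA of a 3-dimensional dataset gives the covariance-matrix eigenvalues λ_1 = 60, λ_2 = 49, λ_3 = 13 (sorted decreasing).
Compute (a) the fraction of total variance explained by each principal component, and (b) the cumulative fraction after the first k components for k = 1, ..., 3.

Step 1 — total variance = trace(Sigma) = Σ λ_i = 60 + 49 + 13 = 122.

Step 2 — fraction explained by component i = λ_i / Σ λ:
  PC1: 60/122 = 0.4918
  PC2: 49/122 = 0.4016
  PC3: 13/122 = 0.1066

Step 3 — cumulative fraction after k components = (λ_1 + ... + λ_k) / Σ λ:
  k = 1: 60/122 = 0.4918
  k = 2: (60 + 49)/122 = 109/122 = 0.8934
  k = 3: (60 + 49 + 13)/122 = 122/122 = 1

Summary (fraction, with percent):

explained: PC1 0.4918 (49.18%), PC2 0.4016 (40.16%), PC3 0.1066 (10.66%);  cumulative: 0.4918, 0.8934, 1


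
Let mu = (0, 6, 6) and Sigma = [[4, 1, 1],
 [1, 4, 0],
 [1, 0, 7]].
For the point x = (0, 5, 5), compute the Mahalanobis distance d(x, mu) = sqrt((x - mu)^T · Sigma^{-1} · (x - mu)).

Step 1 — centre the observation: (x - mu) = (0, -1, -1).

Step 2 — invert Sigma (cofactor / det for 3×3, or solve directly):
  Sigma^{-1} = [[0.2772, -0.0693, -0.0396],
 [-0.0693, 0.2673, 0.0099],
 [-0.0396, 0.0099, 0.1485]].

Step 3 — form the quadratic (x - mu)^T · Sigma^{-1} · (x - mu):
  Sigma^{-1} · (x - mu) = (0.1089, -0.2772, -0.1584).
  (x - mu)^T · [Sigma^{-1} · (x - mu)] = (0)·(0.1089) + (-1)·(-0.2772) + (-1)·(-0.1584) = 0.4356.

Step 4 — take square root: d = √(0.4356) ≈ 0.66.

d(x, mu) = √(0.4356) ≈ 0.66


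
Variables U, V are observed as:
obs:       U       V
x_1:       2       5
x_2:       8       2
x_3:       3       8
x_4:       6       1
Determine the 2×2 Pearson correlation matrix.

Step 1 — column means:
  mean(U) = (2 + 8 + 3 + 6) / 4 = 19/4 = 4.75
  mean(V) = (5 + 2 + 8 + 1) / 4 = 16/4 = 4

Step 2 — sample variances and covariances s[i,j] = (1/(n-1)) · Σ_k (x_{k,i} - mean_i) · (x_{k,j} - mean_j), with n-1 = 3:
  s[U,U] = ((-2.75)·(-2.75) + (3.25)·(3.25) + (-1.75)·(-1.75) + (1.25)·(1.25)) / 3 = 22.75/3 = 7.5833
  s[U,V] = ((-2.75)·(1) + (3.25)·(-2) + (-1.75)·(4) + (1.25)·(-3)) / 3 = -20/3 = -6.6667
  s[V,V] = ((1)·(1) + (-2)·(-2) + (4)·(4) + (-3)·(-3)) / 3 = 30/3 = 10
  Sample standard deviations s_i = √(s[i,i]):
  s(U) = √(7.5833) = 2.7538
  s(V) = √(10) = 3.1623

Step 3 — r_{ij} = s_{ij} / (s_i · s_j):
  r[U,U] = 1 (diagonal).
  r[U,V] = -6.6667 / (2.7538 · 3.1623) = -6.6667 / 8.7082 = -0.7656
  r[V,V] = 1 (diagonal).

R is symmetric with unit diagonal. Assembling:

R = [[1, -0.7656],
 [-0.7656, 1]]


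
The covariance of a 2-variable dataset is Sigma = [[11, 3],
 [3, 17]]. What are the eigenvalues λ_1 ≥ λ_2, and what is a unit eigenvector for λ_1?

Step 1 — characteristic polynomial of 2×2 Sigma:
  det(Sigma - λI) = λ² - trace · λ + det = 0.
  trace = 11 + 17 = 28, det = 11·17 - (3)² = 178.
Step 2 — discriminant:
  Δ = trace² - 4·det = 784 - 712 = 72.
Step 3 — eigenvalues:
  λ = (trace ± √Δ)/2 = (28 ± 8.4853)/2,
  λ_1 = 18.2426,  λ_2 = 9.7574.

Step 4 — unit eigenvector for λ_1: solve (Sigma - λ_1 I)v = 0. First row:
  (11 - 18.2426)·v_x + (3)·v_y = 0, i.e. (-7.2426)·v_x + (3)·v_y = 0,
  so v ∝ (b, λ_1 - a) = (3, 7.2426) = u.
  ||u|| = √((3)² + (7.2426)²) = √(61.4558) ≈ 7.8394,
  v_1 = u/||u|| ≈ (0.3827, 0.9239) (||v_1|| = 1).

λ_1 = 18.2426,  λ_2 = 9.7574;  v_1 ≈ (0.3827, 0.9239)


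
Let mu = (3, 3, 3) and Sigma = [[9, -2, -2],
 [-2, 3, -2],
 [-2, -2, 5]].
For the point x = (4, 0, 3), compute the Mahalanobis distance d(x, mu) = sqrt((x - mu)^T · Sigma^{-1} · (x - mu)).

Step 1 — centre the observation: (x - mu) = (1, -3, 0).

Step 2 — invert Sigma (cofactor / det for 3×3, or solve directly):
  Sigma^{-1} = [[0.2157, 0.2745, 0.1961],
 [0.2745, 0.8039, 0.4314],
 [0.1961, 0.4314, 0.451]].

Step 3 — form the quadratic (x - mu)^T · Sigma^{-1} · (x - mu):
  Sigma^{-1} · (x - mu) = (-0.6078, -2.1373, -1.098).
  (x - mu)^T · [Sigma^{-1} · (x - mu)] = (1)·(-0.6078) + (-3)·(-2.1373) + (0)·(-1.098) = 5.8039.

Step 4 — take square root: d = √(5.8039) ≈ 2.4091.

d(x, mu) = √(5.8039) ≈ 2.4091


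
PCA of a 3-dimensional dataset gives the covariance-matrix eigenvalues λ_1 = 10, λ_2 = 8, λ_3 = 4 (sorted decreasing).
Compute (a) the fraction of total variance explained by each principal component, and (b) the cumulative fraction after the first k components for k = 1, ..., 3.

Step 1 — total variance = trace(Sigma) = Σ λ_i = 10 + 8 + 4 = 22.

Step 2 — fraction explained by component i = λ_i / Σ λ:
  PC1: 10/22 = 0.4545
  PC2: 8/22 = 0.3636
  PC3: 4/22 = 0.1818

Step 3 — cumulative fraction after k components = (λ_1 + ... + λ_k) / Σ λ:
  k = 1: 10/22 = 0.4545
  k = 2: (10 + 8)/22 = 18/22 = 0.8182
  k = 3: (10 + 8 + 4)/22 = 22/22 = 1

Summary (fraction, with percent):

explained: PC1 0.4545 (45.45%), PC2 0.3636 (36.36%), PC3 0.1818 (18.18%);  cumulative: 0.4545, 0.8182, 1


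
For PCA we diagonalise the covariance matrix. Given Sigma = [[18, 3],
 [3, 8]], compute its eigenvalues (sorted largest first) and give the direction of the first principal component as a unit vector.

Step 1 — characteristic polynomial of 2×2 Sigma:
  det(Sigma - λI) = λ² - trace · λ + det = 0.
  trace = 18 + 8 = 26, det = 18·8 - (3)² = 135.
Step 2 — discriminant:
  Δ = trace² - 4·det = 676 - 540 = 136.
Step 3 — eigenvalues:
  λ = (trace ± √Δ)/2 = (26 ± 11.6619)/2,
  λ_1 = 18.831,  λ_2 = 7.169.

Step 4 — unit eigenvector for λ_1: solve (Sigma - λ_1 I)v = 0. First row:
  (18 - 18.831)·v_x + (3)·v_y = 0, i.e. (-0.831)·v_x + (3)·v_y = 0,
  so v ∝ (b, λ_1 - a) = (3, 0.831) = u.
  ||u|| = √((3)² + (0.831)²) = √(9.6905) ≈ 3.113,
  v_1 = u/||u|| ≈ (0.9637, 0.2669) (||v_1|| = 1).

λ_1 = 18.831,  λ_2 = 7.169;  v_1 ≈ (0.9637, 0.2669)


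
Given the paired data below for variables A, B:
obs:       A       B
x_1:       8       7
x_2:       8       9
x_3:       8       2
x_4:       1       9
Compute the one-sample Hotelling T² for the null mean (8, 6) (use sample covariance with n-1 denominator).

Step 1 — sample mean vector:
  mean(A) = (8 + 8 + 8 + 1) / 4 = 25/4 = 6.25
  mean(B) = (7 + 9 + 2 + 9) / 4 = 27/4 = 6.75
  x̄ = (6.25, 6.75),  deviation x̄ - mu_0 = (6.25, 6.75) - (8, 6) = (-1.75, 0.75).

Step 2 — sample covariance matrix, S[i,j] = (1/(n-1)) · Σ_k (x_{k,i} - mean_i) · (x_{k,j} - mean_j), divisor n-1 = 3:
  S[A,A] = ((1.75)·(1.75) + (1.75)·(1.75) + (1.75)·(1.75) + (-5.25)·(-5.25)) / 3 = 36.75/3 = 12.25
  S[A,B] = ((1.75)·(0.25) + (1.75)·(2.25) + (1.75)·(-4.75) + (-5.25)·(2.25)) / 3 = -15.75/3 = -5.25
  S[B,B] = ((0.25)·(0.25) + (2.25)·(2.25) + (-4.75)·(-4.75) + (2.25)·(2.25)) / 3 = 32.75/3 = 10.9167
  S = [[12.25, -5.25],
 [-5.25, 10.9167]].

Step 3 — invert S. det(S) = 12.25·10.9167 - (-5.25)² = 106.1667.
  S^{-1} = (1/det) · [[d, -b], [-b, a]] = [[0.1028, 0.0495],
 [0.0495, 0.1154]].

Step 4 — quadratic form (x̄ - mu_0)^T · S^{-1} · (x̄ - mu_0):
  S^{-1} · (x̄ - mu_0) = (-0.1429, 0),
  (x̄ - mu_0)^T · [...] = (-1.75)·(-0.1429) + (0.75)·(0) = 0.25.

Step 5 — scale by n: T² = 4 · 0.25 = 1.

T² ≈ 1


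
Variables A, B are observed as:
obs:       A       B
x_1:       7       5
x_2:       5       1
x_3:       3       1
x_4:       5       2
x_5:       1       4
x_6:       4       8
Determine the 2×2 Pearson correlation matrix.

Step 1 — column means:
  mean(A) = (7 + 5 + 3 + 5 + 1 + 4) / 6 = 25/6 = 4.1667
  mean(B) = (5 + 1 + 1 + 2 + 4 + 8) / 6 = 21/6 = 3.5

Step 2 — sample variances and covariances s[i,j] = (1/(n-1)) · Σ_k (x_{k,i} - mean_i) · (x_{k,j} - mean_j), with n-1 = 5:
  s[A,A] = ((2.8333)·(2.8333) + (0.8333)·(0.8333) + (-1.1667)·(-1.1667) + (0.8333)·(0.8333) + (-3.1667)·(-3.1667) + (-0.1667)·(-0.1667)) / 5 = 20.8333/5 = 4.1667
  s[A,B] = ((2.8333)·(1.5) + (0.8333)·(-2.5) + (-1.1667)·(-2.5) + (0.8333)·(-1.5) + (-3.1667)·(0.5) + (-0.1667)·(4.5)) / 5 = 1.5/5 = 0.3
  s[B,B] = ((1.5)·(1.5) + (-2.5)·(-2.5) + (-2.5)·(-2.5) + (-1.5)·(-1.5) + (0.5)·(0.5) + (4.5)·(4.5)) / 5 = 37.5/5 = 7.5
  Sample standard deviations s_i = √(s[i,i]):
  s(A) = √(4.1667) = 2.0412
  s(B) = √(7.5) = 2.7386

Step 3 — r_{ij} = s_{ij} / (s_i · s_j):
  r[A,A] = 1 (diagonal).
  r[A,B] = 0.3 / (2.0412 · 2.7386) = 0.3 / 5.5902 = 0.0537
  r[B,B] = 1 (diagonal).

R is symmetric with unit diagonal. Assembling:

R = [[1, 0.0537],
 [0.0537, 1]]


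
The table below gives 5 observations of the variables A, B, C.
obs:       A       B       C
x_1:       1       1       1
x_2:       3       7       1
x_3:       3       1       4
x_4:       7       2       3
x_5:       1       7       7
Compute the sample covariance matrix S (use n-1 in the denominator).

Step 1 — column means:
  mean(A) = (1 + 3 + 3 + 7 + 1) / 5 = 15/5 = 3
  mean(B) = (1 + 7 + 1 + 2 + 7) / 5 = 18/5 = 3.6
  mean(C) = (1 + 1 + 4 + 3 + 7) / 5 = 16/5 = 3.2

Step 2 — sample covariance S[i,j] = (1/(n-1)) · Σ_k (x_{k,i} - mean_i) · (x_{k,j} - mean_j), with n-1 = 4.
  S[A,A] = ((-2)·(-2) + (0)·(0) + (0)·(0) + (4)·(4) + (-2)·(-2)) / 4 = 24/4 = 6
  S[A,B] = ((-2)·(-2.6) + (0)·(3.4) + (0)·(-2.6) + (4)·(-1.6) + (-2)·(3.4)) / 4 = -8/4 = -2
  S[A,C] = ((-2)·(-2.2) + (0)·(-2.2) + (0)·(0.8) + (4)·(-0.2) + (-2)·(3.8)) / 4 = -4/4 = -1
  S[B,B] = ((-2.6)·(-2.6) + (3.4)·(3.4) + (-2.6)·(-2.6) + (-1.6)·(-1.6) + (3.4)·(3.4)) / 4 = 39.2/4 = 9.8
  S[B,C] = ((-2.6)·(-2.2) + (3.4)·(-2.2) + (-2.6)·(0.8) + (-1.6)·(-0.2) + (3.4)·(3.8)) / 4 = 9.4/4 = 2.35
  S[C,C] = ((-2.2)·(-2.2) + (-2.2)·(-2.2) + (0.8)·(0.8) + (-0.2)·(-0.2) + (3.8)·(3.8)) / 4 = 24.8/4 = 6.2

S is symmetric (S[j,i] = S[i,j]). Assembling:

S = [[6, -2, -1],
 [-2, 9.8, 2.35],
 [-1, 2.35, 6.2]]


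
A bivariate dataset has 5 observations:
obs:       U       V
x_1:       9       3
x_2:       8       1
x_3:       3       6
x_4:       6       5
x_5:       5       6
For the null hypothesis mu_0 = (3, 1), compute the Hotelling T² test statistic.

Step 1 — sample mean vector:
  mean(U) = (9 + 8 + 3 + 6 + 5) / 5 = 31/5 = 6.2
  mean(V) = (3 + 1 + 6 + 5 + 6) / 5 = 21/5 = 4.2
  x̄ = (6.2, 4.2),  deviation x̄ - mu_0 = (6.2, 4.2) - (3, 1) = (3.2, 3.2).

Step 2 — sample covariance matrix, S[i,j] = (1/(n-1)) · Σ_k (x_{k,i} - mean_i) · (x_{k,j} - mean_j), divisor n-1 = 4:
  S[U,U] = ((2.8)·(2.8) + (1.8)·(1.8) + (-3.2)·(-3.2) + (-0.2)·(-0.2) + (-1.2)·(-1.2)) / 4 = 22.8/4 = 5.7
  S[U,V] = ((2.8)·(-1.2) + (1.8)·(-3.2) + (-3.2)·(1.8) + (-0.2)·(0.8) + (-1.2)·(1.8)) / 4 = -17.2/4 = -4.3
  S[V,V] = ((-1.2)·(-1.2) + (-3.2)·(-3.2) + (1.8)·(1.8) + (0.8)·(0.8) + (1.8)·(1.8)) / 4 = 18.8/4 = 4.7
  S = [[5.7, -4.3],
 [-4.3, 4.7]].

Step 3 — invert S. det(S) = 5.7·4.7 - (-4.3)² = 8.3.
  S^{-1} = (1/det) · [[d, -b], [-b, a]] = [[0.5663, 0.5181],
 [0.5181, 0.6867]].

Step 4 — quadratic form (x̄ - mu_0)^T · S^{-1} · (x̄ - mu_0):
  S^{-1} · (x̄ - mu_0) = (3.4699, 3.8554),
  (x̄ - mu_0)^T · [...] = (3.2)·(3.4699) + (3.2)·(3.8554) = 23.441.

Step 5 — scale by n: T² = 5 · 23.441 = 117.2048.

T² ≈ 117.2048


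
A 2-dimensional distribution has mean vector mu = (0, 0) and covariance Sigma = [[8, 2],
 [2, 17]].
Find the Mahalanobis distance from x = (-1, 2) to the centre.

Step 1 — centre the observation: (x - mu) = (-1, 2).

Step 2 — invert Sigma. det(Sigma) = 8·17 - (2)² = 132.
  Sigma^{-1} = (1/det) · [[d, -b], [-b, a]] = [[0.1288, -0.0152],
 [-0.0152, 0.0606]].

Step 3 — form the quadratic (x - mu)^T · Sigma^{-1} · (x - mu):
  Sigma^{-1} · (x - mu) = (-0.1591, 0.1364).
  (x - mu)^T · [Sigma^{-1} · (x - mu)] = (-1)·(-0.1591) + (2)·(0.1364) = 0.4318.

Step 4 — take square root: d = √(0.4318) ≈ 0.6571.

d(x, mu) = √(0.4318) ≈ 0.6571


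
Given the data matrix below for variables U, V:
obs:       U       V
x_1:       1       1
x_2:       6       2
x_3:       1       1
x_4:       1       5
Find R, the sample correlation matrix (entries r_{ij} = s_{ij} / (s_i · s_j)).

Step 1 — column means:
  mean(U) = (1 + 6 + 1 + 1) / 4 = 9/4 = 2.25
  mean(V) = (1 + 2 + 1 + 5) / 4 = 9/4 = 2.25

Step 2 — sample variances and covariances s[i,j] = (1/(n-1)) · Σ_k (x_{k,i} - mean_i) · (x_{k,j} - mean_j), with n-1 = 3:
  s[U,U] = ((-1.25)·(-1.25) + (3.75)·(3.75) + (-1.25)·(-1.25) + (-1.25)·(-1.25)) / 3 = 18.75/3 = 6.25
  s[U,V] = ((-1.25)·(-1.25) + (3.75)·(-0.25) + (-1.25)·(-1.25) + (-1.25)·(2.75)) / 3 = -1.25/3 = -0.4167
  s[V,V] = ((-1.25)·(-1.25) + (-0.25)·(-0.25) + (-1.25)·(-1.25) + (2.75)·(2.75)) / 3 = 10.75/3 = 3.5833
  Sample standard deviations s_i = √(s[i,i]):
  s(U) = √(6.25) = 2.5
  s(V) = √(3.5833) = 1.893

Step 3 — r_{ij} = s_{ij} / (s_i · s_j):
  r[U,U] = 1 (diagonal).
  r[U,V] = -0.4167 / (2.5 · 1.893) = -0.4167 / 4.7324 = -0.088
  r[V,V] = 1 (diagonal).

R is symmetric with unit diagonal. Assembling:

R = [[1, -0.088],
 [-0.088, 1]]


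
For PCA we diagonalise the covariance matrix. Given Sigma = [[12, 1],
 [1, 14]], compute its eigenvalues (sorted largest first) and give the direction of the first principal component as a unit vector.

Step 1 — characteristic polynomial of 2×2 Sigma:
  det(Sigma - λI) = λ² - trace · λ + det = 0.
  trace = 12 + 14 = 26, det = 12·14 - (1)² = 167.
Step 2 — discriminant:
  Δ = trace² - 4·det = 676 - 668 = 8.
Step 3 — eigenvalues:
  λ = (trace ± √Δ)/2 = (26 ± 2.8284)/2,
  λ_1 = 14.4142,  λ_2 = 11.5858.

Step 4 — unit eigenvector for λ_1: solve (Sigma - λ_1 I)v = 0. First row:
  (12 - 14.4142)·v_x + (1)·v_y = 0, i.e. (-2.4142)·v_x + (1)·v_y = 0,
  so v ∝ (b, λ_1 - a) = (1, 2.4142) = u.
  ||u|| = √((1)² + (2.4142)²) = √(6.8284) ≈ 2.6131,
  v_1 = u/||u|| ≈ (0.3827, 0.9239) (||v_1|| = 1).

λ_1 = 14.4142,  λ_2 = 11.5858;  v_1 ≈ (0.3827, 0.9239)


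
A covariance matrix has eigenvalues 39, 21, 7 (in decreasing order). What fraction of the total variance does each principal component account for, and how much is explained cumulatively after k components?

Step 1 — total variance = trace(Sigma) = Σ λ_i = 39 + 21 + 7 = 67.

Step 2 — fraction explained by component i = λ_i / Σ λ:
  PC1: 39/67 = 0.5821
  PC2: 21/67 = 0.3134
  PC3: 7/67 = 0.1045

Step 3 — cumulative fraction after k components = (λ_1 + ... + λ_k) / Σ λ:
  k = 1: 39/67 = 0.5821
  k = 2: (39 + 21)/67 = 60/67 = 0.8955
  k = 3: (39 + 21 + 7)/67 = 67/67 = 1

Summary (fraction, with percent):

explained: PC1 0.5821 (58.21%), PC2 0.3134 (31.34%), PC3 0.1045 (10.45%);  cumulative: 0.5821, 0.8955, 1


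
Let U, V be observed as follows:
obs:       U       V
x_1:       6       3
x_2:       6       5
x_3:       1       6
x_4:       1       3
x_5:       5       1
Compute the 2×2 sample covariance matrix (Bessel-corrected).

Step 1 — column means:
  mean(U) = (6 + 6 + 1 + 1 + 5) / 5 = 19/5 = 3.8
  mean(V) = (3 + 5 + 6 + 3 + 1) / 5 = 18/5 = 3.6

Step 2 — sample covariance S[i,j] = (1/(n-1)) · Σ_k (x_{k,i} - mean_i) · (x_{k,j} - mean_j), with n-1 = 4.
  S[U,U] = ((2.2)·(2.2) + (2.2)·(2.2) + (-2.8)·(-2.8) + (-2.8)·(-2.8) + (1.2)·(1.2)) / 4 = 26.8/4 = 6.7
  S[U,V] = ((2.2)·(-0.6) + (2.2)·(1.4) + (-2.8)·(2.4) + (-2.8)·(-0.6) + (1.2)·(-2.6)) / 4 = -6.4/4 = -1.6
  S[V,V] = ((-0.6)·(-0.6) + (1.4)·(1.4) + (2.4)·(2.4) + (-0.6)·(-0.6) + (-2.6)·(-2.6)) / 4 = 15.2/4 = 3.8

S is symmetric (S[j,i] = S[i,j]). Assembling:

S = [[6.7, -1.6],
 [-1.6, 3.8]]


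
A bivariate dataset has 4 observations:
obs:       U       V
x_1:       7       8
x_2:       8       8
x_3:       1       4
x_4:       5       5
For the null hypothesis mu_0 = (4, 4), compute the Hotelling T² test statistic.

Step 1 — sample mean vector:
  mean(U) = (7 + 8 + 1 + 5) / 4 = 21/4 = 5.25
  mean(V) = (8 + 8 + 4 + 5) / 4 = 25/4 = 6.25
  x̄ = (5.25, 6.25),  deviation x̄ - mu_0 = (5.25, 6.25) - (4, 4) = (1.25, 2.25).

Step 2 — sample covariance matrix, S[i,j] = (1/(n-1)) · Σ_k (x_{k,i} - mean_i) · (x_{k,j} - mean_j), divisor n-1 = 3:
  S[U,U] = ((1.75)·(1.75) + (2.75)·(2.75) + (-4.25)·(-4.25) + (-0.25)·(-0.25)) / 3 = 28.75/3 = 9.5833
  S[U,V] = ((1.75)·(1.75) + (2.75)·(1.75) + (-4.25)·(-2.25) + (-0.25)·(-1.25)) / 3 = 17.75/3 = 5.9167
  S[V,V] = ((1.75)·(1.75) + (1.75)·(1.75) + (-2.25)·(-2.25) + (-1.25)·(-1.25)) / 3 = 12.75/3 = 4.25
  S = [[9.5833, 5.9167],
 [5.9167, 4.25]].

Step 3 — invert S. det(S) = 9.5833·4.25 - (5.9167)² = 5.7222.
  S^{-1} = (1/det) · [[d, -b], [-b, a]] = [[0.7427, -1.034],
 [-1.034, 1.6748]].

Step 4 — quadratic form (x̄ - mu_0)^T · S^{-1} · (x̄ - mu_0):
  S^{-1} · (x̄ - mu_0) = (-1.3981, 2.4757),
  (x̄ - mu_0)^T · [...] = (1.25)·(-1.3981) + (2.25)·(2.4757) = 3.8228.

Step 5 — scale by n: T² = 4 · 3.8228 = 15.2913.

T² ≈ 15.2913


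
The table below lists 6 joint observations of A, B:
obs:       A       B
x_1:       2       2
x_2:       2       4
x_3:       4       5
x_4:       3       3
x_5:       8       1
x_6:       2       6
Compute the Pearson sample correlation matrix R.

Step 1 — column means:
  mean(A) = (2 + 2 + 4 + 3 + 8 + 2) / 6 = 21/6 = 3.5
  mean(B) = (2 + 4 + 5 + 3 + 1 + 6) / 6 = 21/6 = 3.5

Step 2 — sample variances and covariances s[i,j] = (1/(n-1)) · Σ_k (x_{k,i} - mean_i) · (x_{k,j} - mean_j), with n-1 = 5:
  s[A,A] = ((-1.5)·(-1.5) + (-1.5)·(-1.5) + (0.5)·(0.5) + (-0.5)·(-0.5) + (4.5)·(4.5) + (-1.5)·(-1.5)) / 5 = 27.5/5 = 5.5
  s[A,B] = ((-1.5)·(-1.5) + (-1.5)·(0.5) + (0.5)·(1.5) + (-0.5)·(-0.5) + (4.5)·(-2.5) + (-1.5)·(2.5)) / 5 = -12.5/5 = -2.5
  s[B,B] = ((-1.5)·(-1.5) + (0.5)·(0.5) + (1.5)·(1.5) + (-0.5)·(-0.5) + (-2.5)·(-2.5) + (2.5)·(2.5)) / 5 = 17.5/5 = 3.5
  Sample standard deviations s_i = √(s[i,i]):
  s(A) = √(5.5) = 2.3452
  s(B) = √(3.5) = 1.8708

Step 3 — r_{ij} = s_{ij} / (s_i · s_j):
  r[A,A] = 1 (diagonal).
  r[A,B] = -2.5 / (2.3452 · 1.8708) = -2.5 / 4.3875 = -0.5698
  r[B,B] = 1 (diagonal).

R is symmetric with unit diagonal. Assembling:

R = [[1, -0.5698],
 [-0.5698, 1]]


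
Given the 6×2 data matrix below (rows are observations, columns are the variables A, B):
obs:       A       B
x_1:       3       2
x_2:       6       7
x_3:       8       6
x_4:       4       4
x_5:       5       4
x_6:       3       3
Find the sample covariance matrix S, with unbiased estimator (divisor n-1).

Step 1 — column means:
  mean(A) = (3 + 6 + 8 + 4 + 5 + 3) / 6 = 29/6 = 4.8333
  mean(B) = (2 + 7 + 6 + 4 + 4 + 3) / 6 = 26/6 = 4.3333

Step 2 — sample covariance S[i,j] = (1/(n-1)) · Σ_k (x_{k,i} - mean_i) · (x_{k,j} - mean_j), with n-1 = 5.
  S[A,A] = ((-1.8333)·(-1.8333) + (1.1667)·(1.1667) + (3.1667)·(3.1667) + (-0.8333)·(-0.8333) + (0.1667)·(0.1667) + (-1.8333)·(-1.8333)) / 5 = 18.8333/5 = 3.7667
  S[A,B] = ((-1.8333)·(-2.3333) + (1.1667)·(2.6667) + (3.1667)·(1.6667) + (-0.8333)·(-0.3333) + (0.1667)·(-0.3333) + (-1.8333)·(-1.3333)) / 5 = 15.3333/5 = 3.0667
  S[B,B] = ((-2.3333)·(-2.3333) + (2.6667)·(2.6667) + (1.6667)·(1.6667) + (-0.3333)·(-0.3333) + (-0.3333)·(-0.3333) + (-1.3333)·(-1.3333)) / 5 = 17.3333/5 = 3.4667

S is symmetric (S[j,i] = S[i,j]). Assembling:

S = [[3.7667, 3.0667],
 [3.0667, 3.4667]]


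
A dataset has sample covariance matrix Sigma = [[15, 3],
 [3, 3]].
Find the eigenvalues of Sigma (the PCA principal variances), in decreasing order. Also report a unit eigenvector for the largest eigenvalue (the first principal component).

Step 1 — characteristic polynomial of 2×2 Sigma:
  det(Sigma - λI) = λ² - trace · λ + det = 0.
  trace = 15 + 3 = 18, det = 15·3 - (3)² = 36.
Step 2 — discriminant:
  Δ = trace² - 4·det = 324 - 144 = 180.
Step 3 — eigenvalues:
  λ = (trace ± √Δ)/2 = (18 ± 13.4164)/2,
  λ_1 = 15.7082,  λ_2 = 2.2918.

Step 4 — unit eigenvector for λ_1: solve (Sigma - λ_1 I)v = 0. First row:
  (15 - 15.7082)·v_x + (3)·v_y = 0, i.e. (-0.7082)·v_x + (3)·v_y = 0,
  so v ∝ (b, λ_1 - a) = (3, 0.7082) = u.
  ||u|| = √((3)² + (0.7082)²) = √(9.5016) ≈ 3.0825,
  v_1 = u/||u|| ≈ (0.9732, 0.2298) (||v_1|| = 1).

λ_1 = 15.7082,  λ_2 = 2.2918;  v_1 ≈ (0.9732, 0.2298)


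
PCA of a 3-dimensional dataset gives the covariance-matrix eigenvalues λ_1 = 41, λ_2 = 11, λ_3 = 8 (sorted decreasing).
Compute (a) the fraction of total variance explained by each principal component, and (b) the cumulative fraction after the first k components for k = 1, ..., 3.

Step 1 — total variance = trace(Sigma) = Σ λ_i = 41 + 11 + 8 = 60.

Step 2 — fraction explained by component i = λ_i / Σ λ:
  PC1: 41/60 = 0.6833
  PC2: 11/60 = 0.1833
  PC3: 8/60 = 0.1333

Step 3 — cumulative fraction after k components = (λ_1 + ... + λ_k) / Σ λ:
  k = 1: 41/60 = 0.6833
  k = 2: (41 + 11)/60 = 52/60 = 0.8667
  k = 3: (41 + 11 + 8)/60 = 60/60 = 1

Summary (fraction, with percent):

explained: PC1 0.6833 (68.33%), PC2 0.1833 (18.33%), PC3 0.1333 (13.33%);  cumulative: 0.6833, 0.8667, 1


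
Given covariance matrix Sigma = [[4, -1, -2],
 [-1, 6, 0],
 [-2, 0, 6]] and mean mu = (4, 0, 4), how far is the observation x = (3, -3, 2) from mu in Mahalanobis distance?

Step 1 — centre the observation: (x - mu) = (-1, -3, -2).

Step 2 — invert Sigma (cofactor / det for 3×3, or solve directly):
  Sigma^{-1} = [[0.3158, 0.0526, 0.1053],
 [0.0526, 0.1754, 0.0175],
 [0.1053, 0.0175, 0.2018]].

Step 3 — form the quadratic (x - mu)^T · Sigma^{-1} · (x - mu):
  Sigma^{-1} · (x - mu) = (-0.6842, -0.614, -0.5614).
  (x - mu)^T · [Sigma^{-1} · (x - mu)] = (-1)·(-0.6842) + (-3)·(-0.614) + (-2)·(-0.5614) = 3.6491.

Step 4 — take square root: d = √(3.6491) ≈ 1.9103.

d(x, mu) = √(3.6491) ≈ 1.9103


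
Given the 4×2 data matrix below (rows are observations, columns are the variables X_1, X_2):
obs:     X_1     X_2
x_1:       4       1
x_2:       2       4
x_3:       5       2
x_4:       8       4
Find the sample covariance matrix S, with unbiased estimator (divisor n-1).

Step 1 — column means:
  mean(X_1) = (4 + 2 + 5 + 8) / 4 = 19/4 = 4.75
  mean(X_2) = (1 + 4 + 2 + 4) / 4 = 11/4 = 2.75

Step 2 — sample covariance S[i,j] = (1/(n-1)) · Σ_k (x_{k,i} - mean_i) · (x_{k,j} - mean_j), with n-1 = 3.
  S[X_1,X_1] = ((-0.75)·(-0.75) + (-2.75)·(-2.75) + (0.25)·(0.25) + (3.25)·(3.25)) / 3 = 18.75/3 = 6.25
  S[X_1,X_2] = ((-0.75)·(-1.75) + (-2.75)·(1.25) + (0.25)·(-0.75) + (3.25)·(1.25)) / 3 = 1.75/3 = 0.5833
  S[X_2,X_2] = ((-1.75)·(-1.75) + (1.25)·(1.25) + (-0.75)·(-0.75) + (1.25)·(1.25)) / 3 = 6.75/3 = 2.25

S is symmetric (S[j,i] = S[i,j]). Assembling:

S = [[6.25, 0.5833],
 [0.5833, 2.25]]


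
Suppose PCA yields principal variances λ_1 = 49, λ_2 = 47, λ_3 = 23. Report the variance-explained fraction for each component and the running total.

Step 1 — total variance = trace(Sigma) = Σ λ_i = 49 + 47 + 23 = 119.

Step 2 — fraction explained by component i = λ_i / Σ λ:
  PC1: 49/119 = 0.4118
  PC2: 47/119 = 0.395
  PC3: 23/119 = 0.1933

Step 3 — cumulative fraction after k components = (λ_1 + ... + λ_k) / Σ λ:
  k = 1: 49/119 = 0.4118
  k = 2: (49 + 47)/119 = 96/119 = 0.8067
  k = 3: (49 + 47 + 23)/119 = 119/119 = 1

Summary (fraction, with percent):

explained: PC1 0.4118 (41.18%), PC2 0.395 (39.5%), PC3 0.1933 (19.33%);  cumulative: 0.4118, 0.8067, 1


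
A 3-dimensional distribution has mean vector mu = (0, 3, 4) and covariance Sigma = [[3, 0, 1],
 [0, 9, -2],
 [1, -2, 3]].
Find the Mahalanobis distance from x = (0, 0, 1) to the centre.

Step 1 — centre the observation: (x - mu) = (0, -3, -3).

Step 2 — invert Sigma (cofactor / det for 3×3, or solve directly):
  Sigma^{-1} = [[0.3833, -0.0333, -0.15],
 [-0.0333, 0.1333, 0.1],
 [-0.15, 0.1, 0.45]].

Step 3 — form the quadratic (x - mu)^T · Sigma^{-1} · (x - mu):
  Sigma^{-1} · (x - mu) = (0.55, -0.7, -1.65).
  (x - mu)^T · [Sigma^{-1} · (x - mu)] = (0)·(0.55) + (-3)·(-0.7) + (-3)·(-1.65) = 7.05.

Step 4 — take square root: d = √(7.05) ≈ 2.6552.

d(x, mu) = √(7.05) ≈ 2.6552


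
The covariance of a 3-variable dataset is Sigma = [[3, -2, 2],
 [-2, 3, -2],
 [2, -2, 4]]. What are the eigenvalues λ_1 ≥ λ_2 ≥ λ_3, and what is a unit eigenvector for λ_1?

Step 1 — characteristic polynomial p(λ) = det(λI - Sigma) = λ³ - tr·λ² + c_1·λ - det, where tr = trace, c_1 = sum of the principal 2×2 minors, det = det(Sigma):
  tr = 3 + 3 + 4 = 10,
  c_1 = (3·3 - (-2)²) + (3·4 - (2)²) + (3·4 - (-2)²) = 5 + 8 + 8 = 21,
  det = 3·(3·4 - (-2)²) - (-2)·((-2)·4 - (-2)·(2)) + (2)·((-2)·(-2) - 3·(2)) = 3·(8) - (-2)·(-4) + (2)·(-2) = 12.
  So p(λ) = λ³ - 10λ² + 21λ - 12.
Step 2 — look for an integer root (rational root theorem: any rational root is an integer divisor of 12). Testing λ = 1:
  p(1) = 1 - 10 + 21 - 12 = 0  ✓
  Dividing out (λ - 1): p(λ) = (λ - 1)(λ² - 9λ + 12).
Step 3 — remaining eigenvalues from the quadratic λ² - 9λ + 12 = 0:
  Δ = 9² - 4·12 = 81 - 48 = 33,  λ = (9 ± √33)/2 = (9 ± 5.7446)/2 ≈ 7.3723 or 1.6277.
  Sorted: λ_1 = 7.3723,  λ_2 = 1.6277,  λ_3 = 1  (check: sum = 10 = tr ✓).

Step 4 — unit eigenvector for λ_1 ≈ 7.3723: v spans the null space of (Sigma - λ_1 I), whose rows are
  r_1 = (-4.3723, -2, 2),  r_2 = (-2, -4.3723, -2),  r_3 = (2, -2, -3.3723).
  v is orthogonal to every row, so take v ∝ r_1 × r_2 = ((-2)·(-2) - (2)·(-4.3723), (2)·(-2) - (-4.3723)·(-2), (-4.3723)·(-4.3723) - (-2)·(-2)) ≈ (12.7446, -12.7446, 15.1168).
  Let u = (12.7446, -12.7446, 15.1168).
  ||u|| = √((12.7446)² + (-12.7446)² + (15.1168)²) = √(553.3667) ≈ 23.5237,  v_1 = u/||u|| ≈ (0.5418, -0.5418, 0.6426) (||v_1|| = 1).

λ_1 = 7.3723,  λ_2 = 1.6277,  λ_3 = 1;  v_1 ≈ (0.5418, -0.5418, 0.6426)


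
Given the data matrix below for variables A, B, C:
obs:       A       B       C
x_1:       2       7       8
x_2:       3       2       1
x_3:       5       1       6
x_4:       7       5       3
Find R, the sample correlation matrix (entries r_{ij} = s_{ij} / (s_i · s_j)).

Step 1 — column means:
  mean(A) = (2 + 3 + 5 + 7) / 4 = 17/4 = 4.25
  mean(B) = (7 + 2 + 1 + 5) / 4 = 15/4 = 3.75
  mean(C) = (8 + 1 + 6 + 3) / 4 = 18/4 = 4.5

Step 2 — sample variances and covariances s[i,j] = (1/(n-1)) · Σ_k (x_{k,i} - mean_i) · (x_{k,j} - mean_j), with n-1 = 3:
  s[A,A] = ((-2.25)·(-2.25) + (-1.25)·(-1.25) + (0.75)·(0.75) + (2.75)·(2.75)) / 3 = 14.75/3 = 4.9167
  s[A,B] = ((-2.25)·(3.25) + (-1.25)·(-1.75) + (0.75)·(-2.75) + (2.75)·(1.25)) / 3 = -3.75/3 = -1.25
  s[A,C] = ((-2.25)·(3.5) + (-1.25)·(-3.5) + (0.75)·(1.5) + (2.75)·(-1.5)) / 3 = -6.5/3 = -2.1667
  s[B,B] = ((3.25)·(3.25) + (-1.75)·(-1.75) + (-2.75)·(-2.75) + (1.25)·(1.25)) / 3 = 22.75/3 = 7.5833
  s[B,C] = ((3.25)·(3.5) + (-1.75)·(-3.5) + (-2.75)·(1.5) + (1.25)·(-1.5)) / 3 = 11.5/3 = 3.8333
  s[C,C] = ((3.5)·(3.5) + (-3.5)·(-3.5) + (1.5)·(1.5) + (-1.5)·(-1.5)) / 3 = 29/3 = 9.6667
  Sample standard deviations s_i = √(s[i,i]):
  s(A) = √(4.9167) = 2.2174
  s(B) = √(7.5833) = 2.7538
  s(C) = √(9.6667) = 3.1091

Step 3 — r_{ij} = s_{ij} / (s_i · s_j):
  r[A,A] = 1 (diagonal).
  r[A,B] = -1.25 / (2.2174 · 2.7538) = -1.25 / 6.1061 = -0.2047
  r[A,C] = -2.1667 / (2.2174 · 3.1091) = -2.1667 / 6.894 = -0.3143
  r[B,B] = 1 (diagonal).
  r[B,C] = 3.8333 / (2.7538 · 3.1091) = 3.8333 / 8.5619 = 0.4477
  r[C,C] = 1 (diagonal).

R is symmetric with unit diagonal. Assembling:

R = [[1, -0.2047, -0.3143],
 [-0.2047, 1, 0.4477],
 [-0.3143, 0.4477, 1]]


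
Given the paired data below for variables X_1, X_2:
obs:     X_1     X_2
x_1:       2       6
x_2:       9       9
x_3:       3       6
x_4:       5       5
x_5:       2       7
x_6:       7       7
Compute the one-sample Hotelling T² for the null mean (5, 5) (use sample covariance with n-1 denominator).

Step 1 — sample mean vector:
  mean(X_1) = (2 + 9 + 3 + 5 + 2 + 7) / 6 = 28/6 = 4.6667
  mean(X_2) = (6 + 9 + 6 + 5 + 7 + 7) / 6 = 40/6 = 6.6667
  x̄ = (4.6667, 6.6667),  deviation x̄ - mu_0 = (4.6667, 6.6667) - (5, 5) = (-0.3333, 1.6667).

Step 2 — sample covariance matrix, S[i,j] = (1/(n-1)) · Σ_k (x_{k,i} - mean_i) · (x_{k,j} - mean_j), divisor n-1 = 5:
  S[X_1,X_1] = ((-2.6667)·(-2.6667) + (4.3333)·(4.3333) + (-1.6667)·(-1.6667) + (0.3333)·(0.3333) + (-2.6667)·(-2.6667) + (2.3333)·(2.3333)) / 5 = 41.3333/5 = 8.2667
  S[X_1,X_2] = ((-2.6667)·(-0.6667) + (4.3333)·(2.3333) + (-1.6667)·(-0.6667) + (0.3333)·(-1.6667) + (-2.6667)·(0.3333) + (2.3333)·(0.3333)) / 5 = 12.3333/5 = 2.4667
  S[X_2,X_2] = ((-0.6667)·(-0.6667) + (2.3333)·(2.3333) + (-0.6667)·(-0.6667) + (-1.6667)·(-1.6667) + (0.3333)·(0.3333) + (0.3333)·(0.3333)) / 5 = 9.3333/5 = 1.8667
  S = [[8.2667, 2.4667],
 [2.4667, 1.8667]].

Step 3 — invert S. det(S) = 8.2667·1.8667 - (2.4667)² = 9.3467.
  S^{-1} = (1/det) · [[d, -b], [-b, a]] = [[0.1997, -0.2639],
 [-0.2639, 0.8845]].

Step 4 — quadratic form (x̄ - mu_0)^T · S^{-1} · (x̄ - mu_0):
  S^{-1} · (x̄ - mu_0) = (-0.5064, 1.5621),
  (x̄ - mu_0)^T · [...] = (-0.3333)·(-0.5064) + (1.6667)·(1.5621) = 2.7722.

Step 5 — scale by n: T² = 6 · 2.7722 = 16.6334.

T² ≈ 16.6334


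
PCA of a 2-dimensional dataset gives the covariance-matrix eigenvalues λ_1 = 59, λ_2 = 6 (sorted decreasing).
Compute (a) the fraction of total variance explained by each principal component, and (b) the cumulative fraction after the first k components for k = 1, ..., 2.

Step 1 — total variance = trace(Sigma) = Σ λ_i = 59 + 6 = 65.

Step 2 — fraction explained by component i = λ_i / Σ λ:
  PC1: 59/65 = 0.9077
  PC2: 6/65 = 0.0923

Step 3 — cumulative fraction after k components = (λ_1 + ... + λ_k) / Σ λ:
  k = 1: 59/65 = 0.9077
  k = 2: (59 + 6)/65 = 65/65 = 1

Summary (fraction, with percent):

explained: PC1 0.9077 (90.77%), PC2 0.0923 (9.23%);  cumulative: 0.9077, 1


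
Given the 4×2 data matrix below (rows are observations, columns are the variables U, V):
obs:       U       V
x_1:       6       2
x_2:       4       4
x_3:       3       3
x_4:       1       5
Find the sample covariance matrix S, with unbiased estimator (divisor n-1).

Step 1 — column means:
  mean(U) = (6 + 4 + 3 + 1) / 4 = 14/4 = 3.5
  mean(V) = (2 + 4 + 3 + 5) / 4 = 14/4 = 3.5

Step 2 — sample covariance S[i,j] = (1/(n-1)) · Σ_k (x_{k,i} - mean_i) · (x_{k,j} - mean_j), with n-1 = 3.
  S[U,U] = ((2.5)·(2.5) + (0.5)·(0.5) + (-0.5)·(-0.5) + (-2.5)·(-2.5)) / 3 = 13/3 = 4.3333
  S[U,V] = ((2.5)·(-1.5) + (0.5)·(0.5) + (-0.5)·(-0.5) + (-2.5)·(1.5)) / 3 = -7/3 = -2.3333
  S[V,V] = ((-1.5)·(-1.5) + (0.5)·(0.5) + (-0.5)·(-0.5) + (1.5)·(1.5)) / 3 = 5/3 = 1.6667

S is symmetric (S[j,i] = S[i,j]). Assembling:

S = [[4.3333, -2.3333],
 [-2.3333, 1.6667]]


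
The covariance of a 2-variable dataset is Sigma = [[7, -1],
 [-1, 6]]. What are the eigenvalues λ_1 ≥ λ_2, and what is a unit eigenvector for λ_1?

Step 1 — characteristic polynomial of 2×2 Sigma:
  det(Sigma - λI) = λ² - trace · λ + det = 0.
  trace = 7 + 6 = 13, det = 7·6 - (-1)² = 41.
Step 2 — discriminant:
  Δ = trace² - 4·det = 169 - 164 = 5.
Step 3 — eigenvalues:
  λ = (trace ± √Δ)/2 = (13 ± 2.2361)/2,
  λ_1 = 7.618,  λ_2 = 5.382.

Step 4 — unit eigenvector for λ_1: solve (Sigma - λ_1 I)v = 0. First row:
  (7 - 7.618)·v_x + (-1)·v_y = 0, i.e. (-0.618)·v_x + (-1)·v_y = 0,
  so v ∝ (b, λ_1 - a) = (-1, 0.618); multiply by -1 so the first entry is positive: u = (1, -0.618).
  ||u|| = √((1)² + (-0.618)²) = √(1.382) ≈ 1.1756,
  v_1 = u/||u|| ≈ (0.8507, -0.5257) (||v_1|| = 1).

λ_1 = 7.618,  λ_2 = 5.382;  v_1 ≈ (0.8507, -0.5257)
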